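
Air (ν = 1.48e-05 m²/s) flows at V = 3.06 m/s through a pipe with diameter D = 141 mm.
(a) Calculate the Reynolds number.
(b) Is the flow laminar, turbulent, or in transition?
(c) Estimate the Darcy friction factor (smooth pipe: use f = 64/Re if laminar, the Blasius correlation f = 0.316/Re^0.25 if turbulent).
(a) Re = V·D/ν = 3.06·0.141/1.48e-05 = 29153
(b) Flow regime: turbulent (Re > 4000)
(c) Friction factor: f = 0.316/Re^0.25 = 0.316/29153^0.25 = 0.02418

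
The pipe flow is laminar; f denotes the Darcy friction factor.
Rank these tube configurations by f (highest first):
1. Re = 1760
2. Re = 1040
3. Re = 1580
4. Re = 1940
Case 1: f = 0.03636
Case 2: f = 0.06154
Case 3: f = 0.04051
Case 4: f = 0.03299
Ranking (highest first): 2, 3, 1, 4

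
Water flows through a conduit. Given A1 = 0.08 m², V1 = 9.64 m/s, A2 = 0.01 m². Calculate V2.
Formula: V_2 = \frac{A_1 V_1}{A_2}
V2 = 0.08·9.64/0.01 = 77.12 m/s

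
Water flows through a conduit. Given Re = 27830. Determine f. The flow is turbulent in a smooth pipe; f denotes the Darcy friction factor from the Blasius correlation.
Formula: f = \frac{0.316}{Re^{0.25}}
f = 0.316/27830^0.25 = 0.02447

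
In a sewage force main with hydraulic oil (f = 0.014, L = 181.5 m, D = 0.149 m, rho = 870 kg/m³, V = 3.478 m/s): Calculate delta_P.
Formula: \Delta P = f \frac{L}{D} \frac{\rho V^2}{2}
delta_P = 0.014·(181.5/0.149)·0.5·870·3.478²/1000 = 89.74 kPa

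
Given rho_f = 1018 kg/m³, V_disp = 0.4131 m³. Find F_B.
Formula: F_B = \rho_f g V_{disp}
F_B = 1018·9.81·0.4131 = 4125 N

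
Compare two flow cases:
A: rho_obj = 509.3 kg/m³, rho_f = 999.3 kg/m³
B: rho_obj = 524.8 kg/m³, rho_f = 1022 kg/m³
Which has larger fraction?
fraction(A) = 0.5097, fraction(B) = 0.5135. Answer: B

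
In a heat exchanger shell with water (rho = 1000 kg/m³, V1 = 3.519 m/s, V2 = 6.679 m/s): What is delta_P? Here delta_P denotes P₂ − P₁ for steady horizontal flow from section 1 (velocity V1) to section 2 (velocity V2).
Formula: \Delta P = \frac{1}{2} \rho (V_1^2 - V_2^2)
delta_P = 0.5·1000·(3.519² − 6.679²)/1000 = -16.11 kPa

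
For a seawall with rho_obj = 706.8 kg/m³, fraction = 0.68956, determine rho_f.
Formula: f_{sub} = \frac{\rho_{obj}}{\rho_f}
Substituting knowns: 0.68956 = 706.8/rho_f
Solving for rho_f: rho_f = 706.8/0.68956 = 1025 kg/m³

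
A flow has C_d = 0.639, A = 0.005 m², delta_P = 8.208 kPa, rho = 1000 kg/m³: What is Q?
Formula: Q = C_d A \sqrt{\frac{2 \Delta P}{\rho}}
Q = 0.639·0.005·√(2·(8.208·1000)/1000)·1000 = 12.95 L/s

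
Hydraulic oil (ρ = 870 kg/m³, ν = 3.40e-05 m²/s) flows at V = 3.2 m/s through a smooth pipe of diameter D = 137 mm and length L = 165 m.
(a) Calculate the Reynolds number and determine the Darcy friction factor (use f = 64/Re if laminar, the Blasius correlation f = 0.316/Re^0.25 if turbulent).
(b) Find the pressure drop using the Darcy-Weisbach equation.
(a) Re = V·D/ν = 3.2·0.137/3.40e-05 = 12894 → turbulent (Re > 4000); f = 0.316/Re^0.25 = 0.316/12894^0.25 = 0.029654
(b) Darcy-Weisbach: ΔP = f·(L/D)·½ρV²/1000 = 0.029654·(165/0.137)·½·870·3.2²/1000 = 159.1 kPa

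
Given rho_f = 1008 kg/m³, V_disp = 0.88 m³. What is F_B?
Formula: F_B = \rho_f g V_{disp}
F_B = 1008·9.81·0.88 = 8702 N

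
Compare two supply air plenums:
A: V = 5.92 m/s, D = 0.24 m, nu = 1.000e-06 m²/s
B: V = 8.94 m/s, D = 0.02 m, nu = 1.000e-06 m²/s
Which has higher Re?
Re(A) = 1.421e+06, Re(B) = 178800. Answer: A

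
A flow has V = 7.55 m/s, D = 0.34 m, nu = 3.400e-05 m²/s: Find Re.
Formula: Re = \frac{V D}{\nu}
Re = 7.55·0.34/3.400e-05 = 75500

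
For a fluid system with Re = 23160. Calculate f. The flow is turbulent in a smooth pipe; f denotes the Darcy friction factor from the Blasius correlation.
Formula: f = \frac{0.316}{Re^{0.25}}
f = 0.316/23160^0.25 = 0.02562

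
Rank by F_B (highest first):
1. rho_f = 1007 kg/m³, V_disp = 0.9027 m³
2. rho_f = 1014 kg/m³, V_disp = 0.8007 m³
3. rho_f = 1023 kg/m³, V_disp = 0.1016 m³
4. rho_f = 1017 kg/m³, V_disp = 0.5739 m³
Case 1: F_B = 8917 N
Case 2: F_B = 7965 N
Case 3: F_B = 1020 N
Case 4: F_B = 5726 N
Ranking (highest first): 1, 2, 4, 3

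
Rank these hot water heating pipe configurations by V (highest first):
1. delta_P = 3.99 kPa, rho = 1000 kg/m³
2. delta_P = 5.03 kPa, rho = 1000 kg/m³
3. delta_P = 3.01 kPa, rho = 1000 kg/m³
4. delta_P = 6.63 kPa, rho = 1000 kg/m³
Case 1: V = 2.825 m/s
Case 2: V = 3.172 m/s
Case 3: V = 2.454 m/s
Case 4: V = 3.641 m/s
Ranking (highest first): 4, 2, 1, 3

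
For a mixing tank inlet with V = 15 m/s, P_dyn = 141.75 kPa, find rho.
Formula: P_{dyn} = \frac{1}{2} \rho V^2
Substituting knowns: 141.75 = 0.5·rho·15²/1000
Solving for rho: rho = 2·(141.75·1000)/15² = 1260 kg/m³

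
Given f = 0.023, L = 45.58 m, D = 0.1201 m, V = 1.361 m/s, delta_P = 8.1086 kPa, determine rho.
Formula: \Delta P = f \frac{L}{D} \frac{\rho V^2}{2}
Substituting knowns: 8.1086 = 0.023·(45.58/0.1201)·0.5·rho·1.361²/1000
Solving for rho: rho = (8.1086·1000)/(0.023·(45.58/0.1201)·0.5·1.361²) = 1003 kg/m³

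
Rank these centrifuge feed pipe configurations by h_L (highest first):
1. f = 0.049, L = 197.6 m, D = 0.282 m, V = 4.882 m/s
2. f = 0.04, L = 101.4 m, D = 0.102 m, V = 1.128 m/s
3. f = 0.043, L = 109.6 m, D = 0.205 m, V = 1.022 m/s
Case 1: h_L = 41.71 m
Case 2: h_L = 2.579 m
Case 3: h_L = 1.224 m
Ranking (highest first): 1, 2, 3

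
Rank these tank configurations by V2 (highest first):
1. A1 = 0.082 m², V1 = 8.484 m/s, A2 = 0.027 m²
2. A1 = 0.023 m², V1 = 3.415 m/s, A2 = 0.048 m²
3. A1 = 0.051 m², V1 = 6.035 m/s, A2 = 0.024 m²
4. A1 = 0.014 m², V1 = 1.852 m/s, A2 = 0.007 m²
Case 1: V2 = 25.77 m/s
Case 2: V2 = 1.636 m/s
Case 3: V2 = 12.82 m/s
Case 4: V2 = 3.704 m/s
Ranking (highest first): 1, 3, 4, 2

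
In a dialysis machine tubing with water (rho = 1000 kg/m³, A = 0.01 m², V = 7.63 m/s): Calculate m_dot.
Formula: \dot{m} = \rho A V
m_dot = 1000·0.01·7.63 = 76.3 kg/s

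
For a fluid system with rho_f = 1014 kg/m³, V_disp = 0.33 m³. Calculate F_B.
Formula: F_B = \rho_f g V_{disp}
F_B = 1014·9.81·0.33 = 3283 N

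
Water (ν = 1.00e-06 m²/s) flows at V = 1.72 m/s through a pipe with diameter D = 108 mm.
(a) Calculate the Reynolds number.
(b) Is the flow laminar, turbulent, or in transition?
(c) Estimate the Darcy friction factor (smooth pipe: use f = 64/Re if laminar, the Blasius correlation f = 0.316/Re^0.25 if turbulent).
(a) Re = V·D/ν = 1.72·0.108/1.00e-06 = 185760
(b) Flow regime: turbulent (Re > 4000)
(c) Friction factor: f = 0.316/Re^0.25 = 0.316/185760^0.25 = 0.01522 (Blasius is strictly valid for Re ≲ 1e5; used here as the smooth-pipe estimate the problem specifies)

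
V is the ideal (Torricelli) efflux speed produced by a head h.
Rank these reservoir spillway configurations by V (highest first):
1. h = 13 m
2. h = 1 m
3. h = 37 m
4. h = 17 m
Case 1: V = 15.97 m/s
Case 2: V = 4.429 m/s
Case 3: V = 26.94 m/s
Case 4: V = 18.26 m/s
Ranking (highest first): 3, 4, 1, 2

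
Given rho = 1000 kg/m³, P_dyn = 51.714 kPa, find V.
Formula: P_{dyn} = \frac{1}{2} \rho V^2
Substituting knowns: 51.714 = 0.5·1000·V²/1000
Solving for V: V = √(2·(51.714·1000)/1000) = 10.17 m/s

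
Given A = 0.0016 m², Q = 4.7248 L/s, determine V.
Formula: Q = A V
Substituting knowns: 4.7248 = 0.0016·V·1000
Solving for V: V = (4.7248/1000)/0.0016 = 2.953 m/s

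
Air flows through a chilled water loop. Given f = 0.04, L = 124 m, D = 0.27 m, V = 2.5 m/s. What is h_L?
Formula: h_L = f \frac{L}{D} \frac{V^2}{2g}
h_L = 0.04·(124/0.27)·2.5²/(2·9.81) = 5.852 m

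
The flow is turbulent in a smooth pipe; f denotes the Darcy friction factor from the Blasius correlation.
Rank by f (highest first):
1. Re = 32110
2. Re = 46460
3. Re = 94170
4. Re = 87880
Case 1: f = 0.02361
Case 2: f = 0.02152
Case 3: f = 0.01804
Case 4: f = 0.01835
Ranking (highest first): 1, 2, 4, 3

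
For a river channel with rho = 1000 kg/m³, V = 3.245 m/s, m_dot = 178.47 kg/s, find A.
Formula: \dot{m} = \rho A V
Substituting knowns: 178.47 = 1000·A·3.245
Solving for A: A = 178.47/(1000·3.245) = 0.055 m²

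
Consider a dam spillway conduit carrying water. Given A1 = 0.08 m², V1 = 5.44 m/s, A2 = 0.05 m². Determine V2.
Formula: V_2 = \frac{A_1 V_1}{A_2}
V2 = 0.08·5.44/0.05 = 8.704 m/s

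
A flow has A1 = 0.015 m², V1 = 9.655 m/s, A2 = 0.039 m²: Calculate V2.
Formula: V_2 = \frac{A_1 V_1}{A_2}
V2 = 0.015·9.655/0.039 = 3.713 m/s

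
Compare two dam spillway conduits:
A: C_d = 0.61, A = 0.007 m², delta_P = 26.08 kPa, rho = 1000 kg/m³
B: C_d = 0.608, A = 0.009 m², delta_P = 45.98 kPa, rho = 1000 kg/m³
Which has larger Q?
Q(A) = 30.84 L/s, Q(B) = 52.47 L/s. Answer: B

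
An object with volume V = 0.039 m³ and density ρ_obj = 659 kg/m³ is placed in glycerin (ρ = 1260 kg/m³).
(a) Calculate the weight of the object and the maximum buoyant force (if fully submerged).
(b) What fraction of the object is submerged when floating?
(a) W=rho_obj*g*V=659*9.81*0.039=252.1 N; F_B(max)=rho*g*V=1260*9.81*0.039=482.1 N
(b) Floating fraction=rho_obj/rho=659/1260=0.523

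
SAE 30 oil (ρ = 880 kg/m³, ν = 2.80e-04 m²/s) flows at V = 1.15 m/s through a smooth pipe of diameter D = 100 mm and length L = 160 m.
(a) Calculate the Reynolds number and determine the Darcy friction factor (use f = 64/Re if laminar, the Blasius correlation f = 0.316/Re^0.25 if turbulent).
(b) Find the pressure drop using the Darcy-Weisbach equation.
(a) Re = V·D/ν = 1.15·0.1/2.80e-04 = 410.71 → laminar (Re < 2300); f = 64/Re = 64/410.71 = 0.15583
(b) Darcy-Weisbach: ΔP = f·(L/D)·½ρV²/1000 = 0.15583·(160/0.100)·½·880·1.15²/1000 = 145.1 kPa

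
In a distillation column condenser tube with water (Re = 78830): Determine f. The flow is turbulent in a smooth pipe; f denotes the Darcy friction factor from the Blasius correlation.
Formula: f = \frac{0.316}{Re^{0.25}}
f = 0.316/78830^0.25 = 0.01886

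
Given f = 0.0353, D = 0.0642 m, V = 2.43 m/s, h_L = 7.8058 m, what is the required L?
Formula: h_L = f \frac{L}{D} \frac{V^2}{2g}
Substituting knowns: 7.8058 = 0.0353·(L/0.0642)·2.43²/(2·9.81)
Solving for L: L = 7.8058·2·9.81·0.0642/(0.0353·2.43²) = 47.17 m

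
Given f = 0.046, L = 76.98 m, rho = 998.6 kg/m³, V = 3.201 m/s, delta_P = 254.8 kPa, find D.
Formula: \Delta P = f \frac{L}{D} \frac{\rho V^2}{2}
Substituting knowns: 254.8 = 0.046·(76.98/D)·0.5·998.6·3.201²/1000
Solving for D: D = 0.046·76.98·0.5·998.6·3.201²/(254.8·1000) = 0.0711 m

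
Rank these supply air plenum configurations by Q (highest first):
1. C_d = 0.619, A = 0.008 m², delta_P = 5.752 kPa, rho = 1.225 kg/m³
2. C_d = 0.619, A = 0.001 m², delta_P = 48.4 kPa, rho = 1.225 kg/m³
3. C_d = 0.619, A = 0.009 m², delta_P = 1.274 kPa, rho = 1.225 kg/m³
Case 1: Q = 479.9 L/s
Case 2: Q = 174 L/s
Case 3: Q = 254.1 L/s
Ranking (highest first): 1, 3, 2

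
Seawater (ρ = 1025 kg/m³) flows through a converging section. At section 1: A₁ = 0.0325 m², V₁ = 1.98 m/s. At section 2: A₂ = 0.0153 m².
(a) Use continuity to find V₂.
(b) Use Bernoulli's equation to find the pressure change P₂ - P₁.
(a) Continuity: A₁V₁=A₂V₂ -> V₂=A₁V₁/A₂=0.0325*1.98/0.0153=4.21 m/s
(b) Bernoulli: P₂-P₁=0.5*rho*(V₁^2-V₂^2)/1000=0.5*1025*(1.98^2-4.21^2)/1000=-7.074 kPa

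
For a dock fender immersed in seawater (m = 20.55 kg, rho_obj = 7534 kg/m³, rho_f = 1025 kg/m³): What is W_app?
Formula: W_{app} = mg\left(1 - \frac{\rho_f}{\rho_{obj}}\right)
W_app = 20.55·9.81·(1 − 1025/7534) = 174.2 N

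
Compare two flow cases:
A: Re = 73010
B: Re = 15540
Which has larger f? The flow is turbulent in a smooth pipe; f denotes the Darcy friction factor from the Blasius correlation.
f(A) = 0.01922, f(B) = 0.0283. Answer: B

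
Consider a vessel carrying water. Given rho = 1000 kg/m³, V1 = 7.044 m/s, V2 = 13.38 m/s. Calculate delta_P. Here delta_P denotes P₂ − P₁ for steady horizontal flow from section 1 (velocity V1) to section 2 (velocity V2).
Formula: \Delta P = \frac{1}{2} \rho (V_1^2 - V_2^2)
delta_P = 0.5·1000·(7.044² − 13.38²)/1000 = -64.7 kPa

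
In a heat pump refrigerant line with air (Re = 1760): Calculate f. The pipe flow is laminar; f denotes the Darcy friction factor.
Formula: f = \frac{64}{Re}
f = 64/1760 = 0.03636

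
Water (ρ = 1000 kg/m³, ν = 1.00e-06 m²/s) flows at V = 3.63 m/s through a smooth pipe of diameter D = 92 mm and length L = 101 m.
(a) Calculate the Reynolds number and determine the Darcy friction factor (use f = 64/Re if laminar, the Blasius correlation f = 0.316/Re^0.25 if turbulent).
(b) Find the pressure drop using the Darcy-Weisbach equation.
(a) Re = V·D/ν = 3.63·0.092/1.00e-06 = 333960 → turbulent (Re > 4000); f = 0.316/Re^0.25 = 0.316/333960^0.25 = 0.013145 (Blasius is strictly valid for Re ≲ 1e5; used here as the smooth-pipe estimate the problem specifies)
(b) Darcy-Weisbach: ΔP = f·(L/D)·½ρV²/1000 = 0.013145·(101/0.092)·½·1000·3.63²/1000 = 95.08 kPa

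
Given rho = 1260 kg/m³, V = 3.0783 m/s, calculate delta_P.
Formula: V = \sqrt{\frac{2 \Delta P}{\rho}}
Substituting knowns: 3.0783 = √(2·(delta_P·1000)/1260)
Solving for delta_P: delta_P = 3.0783²·1260/2/1000 = 5.97 kPa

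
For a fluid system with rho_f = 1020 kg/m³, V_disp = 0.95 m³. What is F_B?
Formula: F_B = \rho_f g V_{disp}
F_B = 1020·9.81·0.95 = 9506 N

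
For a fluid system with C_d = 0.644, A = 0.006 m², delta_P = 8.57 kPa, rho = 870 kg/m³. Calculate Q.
Formula: Q = C_d A \sqrt{\frac{2 \Delta P}{\rho}}
Q = 0.644·0.006·√(2·(8.57·1000)/870)·1000 = 17.15 L/s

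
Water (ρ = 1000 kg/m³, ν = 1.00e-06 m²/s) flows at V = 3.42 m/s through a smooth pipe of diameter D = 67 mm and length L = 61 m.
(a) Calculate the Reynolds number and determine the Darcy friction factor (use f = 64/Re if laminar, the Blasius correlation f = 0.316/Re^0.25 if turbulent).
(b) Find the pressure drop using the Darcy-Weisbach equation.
(a) Re = V·D/ν = 3.42·0.067/1.00e-06 = 229140 → turbulent (Re > 4000); f = 0.316/Re^0.25 = 0.316/229140^0.25 = 0.014443 (Blasius is strictly valid for Re ≲ 1e5; used here as the smooth-pipe estimate the problem specifies)
(b) Darcy-Weisbach: ΔP = f·(L/D)·½ρV²/1000 = 0.014443·(61/0.067)·½·1000·3.42²/1000 = 76.9 kPa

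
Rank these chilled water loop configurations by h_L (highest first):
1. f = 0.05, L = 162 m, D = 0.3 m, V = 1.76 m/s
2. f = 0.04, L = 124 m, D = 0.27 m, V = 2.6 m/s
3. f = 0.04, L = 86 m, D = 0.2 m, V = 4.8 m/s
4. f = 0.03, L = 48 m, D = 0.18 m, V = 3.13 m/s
Case 1: h_L = 4.263 m
Case 2: h_L = 6.329 m
Case 3: h_L = 20.2 m
Case 4: h_L = 3.995 m
Ranking (highest first): 3, 2, 1, 4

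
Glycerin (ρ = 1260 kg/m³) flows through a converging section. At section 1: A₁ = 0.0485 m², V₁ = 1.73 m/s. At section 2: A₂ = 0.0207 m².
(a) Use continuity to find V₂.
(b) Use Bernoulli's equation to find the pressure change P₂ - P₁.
(a) Continuity: A₁V₁=A₂V₂ -> V₂=A₁V₁/A₂=0.0485*1.73/0.0207=4.05 m/s
(b) Bernoulli: P₂-P₁=0.5*rho*(V₁^2-V₂^2)/1000=0.5*1260*(1.73^2-4.05^2)/1000=-8.448 kPa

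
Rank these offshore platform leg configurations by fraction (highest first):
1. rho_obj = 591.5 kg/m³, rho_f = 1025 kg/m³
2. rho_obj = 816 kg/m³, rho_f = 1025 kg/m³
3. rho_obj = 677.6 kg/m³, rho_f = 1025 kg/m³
Case 1: fraction = 0.5771
Case 2: fraction = 0.7961
Case 3: fraction = 0.6611
Ranking (highest first): 2, 3, 1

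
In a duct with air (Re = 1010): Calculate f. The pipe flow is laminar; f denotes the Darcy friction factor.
Formula: f = \frac{64}{Re}
f = 64/1010 = 0.06337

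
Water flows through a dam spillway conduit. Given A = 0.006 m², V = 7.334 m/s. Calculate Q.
Formula: Q = A V
Q = 0.006·7.334·1000 = 44 L/s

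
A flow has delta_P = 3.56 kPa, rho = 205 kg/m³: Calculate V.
Formula: V = \sqrt{\frac{2 \Delta P}{\rho}}
V = √(2·(3.56·1000)/205) = 5.893 m/s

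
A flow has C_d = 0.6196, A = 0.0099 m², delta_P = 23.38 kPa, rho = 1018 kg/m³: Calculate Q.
Formula: Q = C_d A \sqrt{\frac{2 \Delta P}{\rho}}
Q = 0.6196·0.0099·√(2·(23.38·1000)/1018)·1000 = 41.57 L/s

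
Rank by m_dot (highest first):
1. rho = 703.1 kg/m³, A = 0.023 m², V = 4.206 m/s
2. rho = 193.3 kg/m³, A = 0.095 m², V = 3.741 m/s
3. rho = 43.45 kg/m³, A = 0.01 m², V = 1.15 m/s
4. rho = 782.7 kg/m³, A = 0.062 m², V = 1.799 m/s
Case 1: m_dot = 68.02 kg/s
Case 2: m_dot = 68.7 kg/s
Case 3: m_dot = 0.4997 kg/s
Case 4: m_dot = 87.3 kg/s
Ranking (highest first): 4, 2, 1, 3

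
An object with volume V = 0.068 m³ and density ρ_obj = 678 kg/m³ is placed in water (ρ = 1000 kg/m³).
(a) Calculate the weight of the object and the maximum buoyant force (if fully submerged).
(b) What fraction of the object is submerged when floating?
(a) W=rho_obj*g*V=678*9.81*0.068=452.3 N; F_B(max)=rho*g*V=1000*9.81*0.068=667.1 N
(b) Floating fraction=rho_obj/rho=678/1000=0.678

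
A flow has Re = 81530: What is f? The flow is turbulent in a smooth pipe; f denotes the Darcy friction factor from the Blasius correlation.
Formula: f = \frac{0.316}{Re^{0.25}}
f = 0.316/81530^0.25 = 0.0187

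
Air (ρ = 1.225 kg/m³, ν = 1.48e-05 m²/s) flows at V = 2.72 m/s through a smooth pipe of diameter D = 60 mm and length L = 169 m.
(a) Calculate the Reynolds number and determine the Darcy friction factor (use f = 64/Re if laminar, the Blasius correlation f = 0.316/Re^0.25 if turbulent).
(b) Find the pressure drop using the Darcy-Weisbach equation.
(a) Re = V·D/ν = 2.72·0.06/1.48e-05 = 11027 → turbulent (Re > 4000); f = 0.316/Re^0.25 = 0.316/11027^0.25 = 0.030837
(b) Darcy-Weisbach: ΔP = f·(L/D)·½ρV²/1000 = 0.030837·(169/0.060)·½·1.225·2.72²/1000 = 0.3936 kPa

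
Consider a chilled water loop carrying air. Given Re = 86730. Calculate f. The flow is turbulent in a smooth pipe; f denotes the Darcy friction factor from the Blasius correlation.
Formula: f = \frac{0.316}{Re^{0.25}}
f = 0.316/86730^0.25 = 0.01841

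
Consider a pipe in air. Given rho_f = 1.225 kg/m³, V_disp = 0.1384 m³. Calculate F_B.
Formula: F_B = \rho_f g V_{disp}
F_B = 1.225·9.81·0.1384 = 1.663 N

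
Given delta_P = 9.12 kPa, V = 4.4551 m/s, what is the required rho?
Formula: V = \sqrt{\frac{2 \Delta P}{\rho}}
Substituting knowns: 4.4551 = √(2·(9.12·1000)/rho)
Solving for rho: rho = 2·(9.12·1000)/4.4551² = 919 kg/m³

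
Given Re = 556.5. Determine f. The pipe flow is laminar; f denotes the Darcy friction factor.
Formula: f = \frac{64}{Re}
f = 64/556.5 = 0.115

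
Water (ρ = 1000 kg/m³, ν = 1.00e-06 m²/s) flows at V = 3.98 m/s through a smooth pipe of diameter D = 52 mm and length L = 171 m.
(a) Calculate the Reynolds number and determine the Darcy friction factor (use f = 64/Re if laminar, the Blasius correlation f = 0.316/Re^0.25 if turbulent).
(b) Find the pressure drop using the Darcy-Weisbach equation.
(a) Re = V·D/ν = 3.98·0.052/1.00e-06 = 206960 → turbulent (Re > 4000); f = 0.316/Re^0.25 = 0.316/206960^0.25 = 0.014815 (Blasius is strictly valid for Re ≲ 1e5; used here as the smooth-pipe estimate the problem specifies)
(b) Darcy-Weisbach: ΔP = f·(L/D)·½ρV²/1000 = 0.014815·(171/0.052)·½·1000·3.98²/1000 = 385.9 kPa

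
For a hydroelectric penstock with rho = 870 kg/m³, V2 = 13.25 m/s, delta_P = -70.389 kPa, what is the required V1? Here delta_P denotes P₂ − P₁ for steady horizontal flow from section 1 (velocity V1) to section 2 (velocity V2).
Formula: \Delta P = \frac{1}{2} \rho (V_1^2 - V_2^2)
Substituting knowns: -70.389 = 0.5·870·(V1² − 13.25²)/1000
Solving for V1: V1 = √(13.25² + 2·(-70.389·1000)/870) = 3.708 m/s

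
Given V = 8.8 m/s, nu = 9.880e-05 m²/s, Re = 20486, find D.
Formula: Re = \frac{V D}{\nu}
Substituting knowns: 20486 = 8.8·D/9.880e-05
Solving for D: D = 20486·9.880e-05/8.8 = 0.23 m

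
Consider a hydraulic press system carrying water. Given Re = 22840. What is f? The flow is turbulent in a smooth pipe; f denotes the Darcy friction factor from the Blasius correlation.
Formula: f = \frac{0.316}{Re^{0.25}}
f = 0.316/22840^0.25 = 0.0257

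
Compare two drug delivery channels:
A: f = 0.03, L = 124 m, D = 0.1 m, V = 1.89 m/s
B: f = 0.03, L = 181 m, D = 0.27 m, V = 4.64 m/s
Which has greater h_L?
h_L(A) = 6.773 m, h_L(B) = 22.07 m. Answer: B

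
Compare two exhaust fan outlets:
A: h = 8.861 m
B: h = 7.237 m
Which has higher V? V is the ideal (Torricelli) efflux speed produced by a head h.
V(A) = 13.19 m/s, V(B) = 11.92 m/s. Answer: A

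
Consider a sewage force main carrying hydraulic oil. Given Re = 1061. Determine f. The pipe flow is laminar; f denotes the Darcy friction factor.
Formula: f = \frac{64}{Re}
f = 64/1061 = 0.06032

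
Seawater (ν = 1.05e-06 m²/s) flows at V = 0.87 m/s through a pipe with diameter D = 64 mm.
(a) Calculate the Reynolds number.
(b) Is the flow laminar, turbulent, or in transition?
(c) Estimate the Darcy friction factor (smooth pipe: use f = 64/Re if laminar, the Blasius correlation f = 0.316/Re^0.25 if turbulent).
(a) Re = V·D/ν = 0.87·0.064/1.05e-06 = 53029
(b) Flow regime: turbulent (Re > 4000)
(c) Friction factor: f = 0.316/Re^0.25 = 0.316/53029^0.25 = 0.02082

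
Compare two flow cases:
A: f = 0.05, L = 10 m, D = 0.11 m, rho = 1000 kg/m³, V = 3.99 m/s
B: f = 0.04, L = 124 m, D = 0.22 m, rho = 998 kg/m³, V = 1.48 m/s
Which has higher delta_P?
delta_P(A) = 36.18 kPa, delta_P(B) = 24.64 kPa. Answer: A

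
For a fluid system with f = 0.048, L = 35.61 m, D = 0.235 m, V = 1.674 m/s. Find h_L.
Formula: h_L = f \frac{L}{D} \frac{V^2}{2g}
h_L = 0.048·(35.61/0.235)·1.674²/(2·9.81) = 1.039 m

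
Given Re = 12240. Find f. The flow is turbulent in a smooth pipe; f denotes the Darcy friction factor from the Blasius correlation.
Formula: f = \frac{0.316}{Re^{0.25}}
f = 0.316/12240^0.25 = 0.03004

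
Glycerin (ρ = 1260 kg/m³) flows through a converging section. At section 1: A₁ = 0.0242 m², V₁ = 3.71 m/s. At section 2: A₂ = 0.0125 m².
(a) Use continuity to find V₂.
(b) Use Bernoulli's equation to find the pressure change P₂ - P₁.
(a) Continuity: A₁V₁=A₂V₂ -> V₂=A₁V₁/A₂=0.0242*3.71/0.0125=7.18 m/s
(b) Bernoulli: P₂-P₁=0.5*rho*(V₁^2-V₂^2)/1000=0.5*1260*(3.71^2-7.18^2)/1000=-23.81 kPa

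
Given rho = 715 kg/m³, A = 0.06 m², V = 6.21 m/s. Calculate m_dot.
Formula: \dot{m} = \rho A V
m_dot = 715·0.06·6.21 = 266.4 kg/s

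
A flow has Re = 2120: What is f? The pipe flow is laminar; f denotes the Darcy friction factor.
Formula: f = \frac{64}{Re}
f = 64/2120 = 0.03019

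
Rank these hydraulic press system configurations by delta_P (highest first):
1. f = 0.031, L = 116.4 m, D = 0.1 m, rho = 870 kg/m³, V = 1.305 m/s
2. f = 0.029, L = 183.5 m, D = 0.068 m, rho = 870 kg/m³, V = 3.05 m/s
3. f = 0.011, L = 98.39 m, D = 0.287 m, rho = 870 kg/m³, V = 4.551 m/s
Case 1: delta_P = 26.73 kPa
Case 2: delta_P = 316.7 kPa
Case 3: delta_P = 33.98 kPa
Ranking (highest first): 2, 3, 1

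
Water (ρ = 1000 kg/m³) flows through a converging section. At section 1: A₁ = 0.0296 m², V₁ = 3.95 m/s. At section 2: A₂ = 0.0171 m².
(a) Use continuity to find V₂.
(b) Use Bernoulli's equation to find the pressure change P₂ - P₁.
(a) Continuity: A₁V₁=A₂V₂ -> V₂=A₁V₁/A₂=0.0296*3.95/0.0171=6.84 m/s
(b) Bernoulli: P₂-P₁=0.5*rho*(V₁^2-V₂^2)/1000=0.5*1000*(3.95^2-6.84^2)/1000=-15.59 kPa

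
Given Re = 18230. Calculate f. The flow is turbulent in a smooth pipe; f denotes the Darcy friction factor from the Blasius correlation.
Formula: f = \frac{0.316}{Re^{0.25}}
f = 0.316/18230^0.25 = 0.0272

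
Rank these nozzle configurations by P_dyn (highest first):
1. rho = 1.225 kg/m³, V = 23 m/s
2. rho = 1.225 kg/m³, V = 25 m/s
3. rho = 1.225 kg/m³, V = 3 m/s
Case 1: P_dyn = 0.324 kPa
Case 2: P_dyn = 0.3828 kPa
Case 3: P_dyn = 0.005513 kPa
Ranking (highest first): 2, 1, 3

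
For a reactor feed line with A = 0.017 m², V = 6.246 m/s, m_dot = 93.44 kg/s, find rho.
Formula: \dot{m} = \rho A V
Substituting knowns: 93.44 = rho·0.017·6.246
Solving for rho: rho = 93.44/(0.017·6.246) = 880 kg/m³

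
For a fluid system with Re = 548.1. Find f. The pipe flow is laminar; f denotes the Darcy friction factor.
Formula: f = \frac{64}{Re}
f = 64/548.1 = 0.1168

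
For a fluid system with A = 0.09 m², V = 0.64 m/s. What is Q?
Formula: Q = A V
Q = 0.09·0.64·1000 = 57.6 L/s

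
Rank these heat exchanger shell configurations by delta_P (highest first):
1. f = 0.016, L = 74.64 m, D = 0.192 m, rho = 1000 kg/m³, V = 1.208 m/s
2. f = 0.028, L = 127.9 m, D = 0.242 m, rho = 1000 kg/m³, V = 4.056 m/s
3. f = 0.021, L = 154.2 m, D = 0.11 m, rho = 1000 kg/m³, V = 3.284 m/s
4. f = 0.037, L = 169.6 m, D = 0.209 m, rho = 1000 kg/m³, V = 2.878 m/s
Case 1: delta_P = 4.538 kPa
Case 2: delta_P = 121.7 kPa
Case 3: delta_P = 158.7 kPa
Case 4: delta_P = 124.3 kPa
Ranking (highest first): 3, 4, 2, 1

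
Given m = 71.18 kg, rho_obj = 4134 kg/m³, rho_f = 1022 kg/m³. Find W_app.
Formula: W_{app} = mg\left(1 - \frac{\rho_f}{\rho_{obj}}\right)
W_app = 71.18·9.81·(1 − 1022/4134) = 525.6 N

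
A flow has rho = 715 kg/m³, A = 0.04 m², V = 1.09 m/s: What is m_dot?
Formula: \dot{m} = \rho A V
m_dot = 715·0.04·1.09 = 31.17 kg/s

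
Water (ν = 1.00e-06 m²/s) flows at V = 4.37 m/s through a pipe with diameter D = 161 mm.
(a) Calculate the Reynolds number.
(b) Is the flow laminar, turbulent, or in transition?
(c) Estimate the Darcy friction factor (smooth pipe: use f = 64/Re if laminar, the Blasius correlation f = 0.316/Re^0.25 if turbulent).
(a) Re = V·D/ν = 4.37·0.161/1.00e-06 = 703570
(b) Flow regime: turbulent (Re > 4000)
(c) Friction factor: f = 0.316/Re^0.25 = 0.316/703570^0.25 = 0.01091 (Blasius is strictly valid for Re ≲ 1e5; used here as the smooth-pipe estimate the problem specifies)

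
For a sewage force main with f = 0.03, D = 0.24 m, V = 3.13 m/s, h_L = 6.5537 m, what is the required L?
Formula: h_L = f \frac{L}{D} \frac{V^2}{2g}
Substituting knowns: 6.5537 = 0.03·(L/0.24)·3.13²/(2·9.81)
Solving for L: L = 6.5537·2·9.81·0.24/(0.03·3.13²) = 105 m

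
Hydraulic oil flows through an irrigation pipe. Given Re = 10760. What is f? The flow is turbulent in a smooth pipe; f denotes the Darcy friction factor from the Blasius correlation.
Formula: f = \frac{0.316}{Re^{0.25}}
f = 0.316/10760^0.25 = 0.03103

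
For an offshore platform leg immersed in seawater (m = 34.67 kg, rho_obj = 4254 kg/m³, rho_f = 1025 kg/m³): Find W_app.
Formula: W_{app} = mg\left(1 - \frac{\rho_f}{\rho_{obj}}\right)
W_app = 34.67·9.81·(1 − 1025/4254) = 258.2 N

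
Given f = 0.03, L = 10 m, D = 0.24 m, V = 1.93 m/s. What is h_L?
Formula: h_L = f \frac{L}{D} \frac{V^2}{2g}
h_L = 0.03·(10/0.24)·1.93²/(2·9.81) = 0.2373 m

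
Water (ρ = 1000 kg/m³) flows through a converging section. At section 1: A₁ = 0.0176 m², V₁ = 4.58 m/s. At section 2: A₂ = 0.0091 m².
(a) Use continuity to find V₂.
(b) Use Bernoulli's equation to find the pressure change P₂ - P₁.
(a) Continuity: A₁V₁=A₂V₂ -> V₂=A₁V₁/A₂=0.0176*4.58/0.0091=8.86 m/s
(b) Bernoulli: P₂-P₁=0.5*rho*(V₁^2-V₂^2)/1000=0.5*1000*(4.58^2-8.86^2)/1000=-28.76 kPa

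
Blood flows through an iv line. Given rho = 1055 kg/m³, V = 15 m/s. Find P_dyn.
Formula: P_{dyn} = \frac{1}{2} \rho V^2
P_dyn = 0.5·1055·15²/1000 = 118.7 kPa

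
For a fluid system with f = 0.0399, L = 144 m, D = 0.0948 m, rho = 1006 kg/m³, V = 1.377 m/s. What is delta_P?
Formula: \Delta P = f \frac{L}{D} \frac{\rho V^2}{2}
delta_P = 0.0399·(144/0.0948)·0.5·1006·1.377²/1000 = 57.8 kPa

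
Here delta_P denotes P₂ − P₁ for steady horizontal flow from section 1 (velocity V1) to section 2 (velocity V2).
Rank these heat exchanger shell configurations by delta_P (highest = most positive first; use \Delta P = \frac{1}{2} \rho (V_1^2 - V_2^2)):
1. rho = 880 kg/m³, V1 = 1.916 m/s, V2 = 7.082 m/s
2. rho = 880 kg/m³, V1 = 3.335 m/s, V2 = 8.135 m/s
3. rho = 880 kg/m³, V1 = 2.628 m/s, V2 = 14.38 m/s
Case 1: delta_P = -20.45 kPa
Case 2: delta_P = -24.22 kPa
Case 3: delta_P = -87.95 kPa
Ranking (highest first): 1, 2, 3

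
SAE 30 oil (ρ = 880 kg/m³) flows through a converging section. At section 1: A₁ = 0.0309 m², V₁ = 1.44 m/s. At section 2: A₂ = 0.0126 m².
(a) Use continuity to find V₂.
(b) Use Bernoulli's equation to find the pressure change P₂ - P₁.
(a) Continuity: A₁V₁=A₂V₂ -> V₂=A₁V₁/A₂=0.0309*1.44/0.0126=3.53 m/s
(b) Bernoulli: P₂-P₁=0.5*rho*(V₁^2-V₂^2)/1000=0.5*880*(1.44^2-3.53^2)/1000=-4.57 kPa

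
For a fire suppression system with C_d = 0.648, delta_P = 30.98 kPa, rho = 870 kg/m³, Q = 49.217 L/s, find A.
Formula: Q = C_d A \sqrt{\frac{2 \Delta P}{\rho}}
Substituting knowns: 49.217 = 0.648·A·√(2·(30.98·1000)/870)·1000
Solving for A: A = (49.217/1000)/(0.648·√(2·(30.98·1000)/870)) = 0.009 m²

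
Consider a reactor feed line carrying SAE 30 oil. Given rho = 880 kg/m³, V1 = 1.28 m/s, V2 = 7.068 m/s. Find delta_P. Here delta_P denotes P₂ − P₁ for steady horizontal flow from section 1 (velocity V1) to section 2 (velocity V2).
Formula: \Delta P = \frac{1}{2} \rho (V_1^2 - V_2^2)
delta_P = 0.5·880·(1.28² − 7.068²)/1000 = -21.26 kPa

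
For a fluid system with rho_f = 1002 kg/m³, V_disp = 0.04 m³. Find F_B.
Formula: F_B = \rho_f g V_{disp}
F_B = 1002·9.81·0.04 = 393.2 N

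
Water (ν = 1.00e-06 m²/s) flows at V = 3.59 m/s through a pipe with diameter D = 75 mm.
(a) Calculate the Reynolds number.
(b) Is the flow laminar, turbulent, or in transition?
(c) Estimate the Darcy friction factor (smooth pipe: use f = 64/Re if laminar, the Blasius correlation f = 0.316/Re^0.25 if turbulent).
(a) Re = V·D/ν = 3.59·0.075/1.00e-06 = 269250
(b) Flow regime: turbulent (Re > 4000)
(c) Friction factor: f = 0.316/Re^0.25 = 0.316/269250^0.25 = 0.01387 (Blasius is strictly valid for Re ≲ 1e5; used here as the smooth-pipe estimate the problem specifies)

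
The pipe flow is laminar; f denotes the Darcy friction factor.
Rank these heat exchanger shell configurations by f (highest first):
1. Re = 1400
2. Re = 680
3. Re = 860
Case 1: f = 0.04571
Case 2: f = 0.09412
Case 3: f = 0.07442
Ranking (highest first): 2, 3, 1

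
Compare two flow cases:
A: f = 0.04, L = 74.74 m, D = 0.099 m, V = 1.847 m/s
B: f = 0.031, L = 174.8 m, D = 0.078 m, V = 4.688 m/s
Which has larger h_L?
h_L(A) = 5.251 m, h_L(B) = 77.82 m. Answer: B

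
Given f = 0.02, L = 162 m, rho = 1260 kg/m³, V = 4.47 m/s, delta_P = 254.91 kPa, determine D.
Formula: \Delta P = f \frac{L}{D} \frac{\rho V^2}{2}
Substituting knowns: 254.91 = 0.02·(162/D)·0.5·1260·4.47²/1000
Solving for D: D = 0.02·162·0.5·1260·4.47²/(254.91·1000) = 0.16 m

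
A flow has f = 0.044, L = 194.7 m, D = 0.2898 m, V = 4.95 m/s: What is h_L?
Formula: h_L = f \frac{L}{D} \frac{V^2}{2g}
h_L = 0.044·(194.7/0.2898)·4.95²/(2·9.81) = 36.92 m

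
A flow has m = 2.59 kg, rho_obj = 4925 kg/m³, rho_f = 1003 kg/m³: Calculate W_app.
Formula: W_{app} = mg\left(1 - \frac{\rho_f}{\rho_{obj}}\right)
W_app = 2.59·9.81·(1 − 1003/4925) = 20.23 N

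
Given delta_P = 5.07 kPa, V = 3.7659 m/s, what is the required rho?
Formula: V = \sqrt{\frac{2 \Delta P}{\rho}}
Substituting knowns: 3.7659 = √(2·(5.07·1000)/rho)
Solving for rho: rho = 2·(5.07·1000)/3.7659² = 715 kg/m³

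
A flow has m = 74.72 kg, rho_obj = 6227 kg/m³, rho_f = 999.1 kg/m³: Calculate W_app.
Formula: W_{app} = mg\left(1 - \frac{\rho_f}{\rho_{obj}}\right)
W_app = 74.72·9.81·(1 − 999.1/6227) = 615.4 N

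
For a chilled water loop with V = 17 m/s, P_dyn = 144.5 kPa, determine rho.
Formula: P_{dyn} = \frac{1}{2} \rho V^2
Substituting knowns: 144.5 = 0.5·rho·17²/1000
Solving for rho: rho = 2·(144.5·1000)/17² = 1000 kg/m³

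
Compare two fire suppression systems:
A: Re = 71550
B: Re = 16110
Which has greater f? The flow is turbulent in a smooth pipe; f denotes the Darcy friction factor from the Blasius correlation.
f(A) = 0.01932, f(B) = 0.02805. Answer: B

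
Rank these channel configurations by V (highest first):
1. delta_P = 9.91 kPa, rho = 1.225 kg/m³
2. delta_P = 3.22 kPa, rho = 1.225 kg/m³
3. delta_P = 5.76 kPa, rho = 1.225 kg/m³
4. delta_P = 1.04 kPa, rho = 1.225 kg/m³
Case 1: V = 127.2 m/s
Case 2: V = 72.51 m/s
Case 3: V = 96.97 m/s
Case 4: V = 41.21 m/s
Ranking (highest first): 1, 3, 2, 4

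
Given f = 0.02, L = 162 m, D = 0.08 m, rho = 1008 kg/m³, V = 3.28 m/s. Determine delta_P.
Formula: \Delta P = f \frac{L}{D} \frac{\rho V^2}{2}
delta_P = 0.02·(162/0.08)·0.5·1008·3.28²/1000 = 219.6 kPa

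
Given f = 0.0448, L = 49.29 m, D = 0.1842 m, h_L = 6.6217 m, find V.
Formula: h_L = f \frac{L}{D} \frac{V^2}{2g}
Substituting knowns: 6.6217 = 0.0448·(49.29/0.1842)·V²/(2·9.81)
Solving for V: V = √(6.6217·2·9.81/(0.0448·(49.29/0.1842))) = 3.292 m/s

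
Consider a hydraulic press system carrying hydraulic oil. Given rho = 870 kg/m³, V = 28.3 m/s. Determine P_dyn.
Formula: P_{dyn} = \frac{1}{2} \rho V^2
P_dyn = 0.5·870·28.3²/1000 = 348.4 kPa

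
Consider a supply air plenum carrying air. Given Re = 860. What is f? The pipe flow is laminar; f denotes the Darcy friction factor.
Formula: f = \frac{64}{Re}
f = 64/860 = 0.07442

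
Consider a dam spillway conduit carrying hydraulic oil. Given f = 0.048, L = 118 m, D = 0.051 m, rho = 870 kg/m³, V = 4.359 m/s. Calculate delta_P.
Formula: \Delta P = f \frac{L}{D} \frac{\rho V^2}{2}
delta_P = 0.048·(118/0.051)·0.5·870·4.359²/1000 = 917.9 kPa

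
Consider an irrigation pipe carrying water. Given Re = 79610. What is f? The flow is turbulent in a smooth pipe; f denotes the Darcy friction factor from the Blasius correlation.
Formula: f = \frac{0.316}{Re^{0.25}}
f = 0.316/79610^0.25 = 0.01881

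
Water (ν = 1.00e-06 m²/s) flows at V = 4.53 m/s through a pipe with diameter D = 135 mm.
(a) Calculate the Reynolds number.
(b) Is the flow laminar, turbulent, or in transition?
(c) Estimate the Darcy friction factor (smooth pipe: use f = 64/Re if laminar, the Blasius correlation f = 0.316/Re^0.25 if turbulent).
(a) Re = V·D/ν = 4.53·0.135/1.00e-06 = 611550
(b) Flow regime: turbulent (Re > 4000)
(c) Friction factor: f = 0.316/Re^0.25 = 0.316/611550^0.25 = 0.0113 (Blasius is strictly valid for Re ≲ 1e5; used here as the smooth-pipe estimate the problem specifies)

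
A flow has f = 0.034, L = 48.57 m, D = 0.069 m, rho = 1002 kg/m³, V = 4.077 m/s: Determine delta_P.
Formula: \Delta P = f \frac{L}{D} \frac{\rho V^2}{2}
delta_P = 0.034·(48.57/0.069)·0.5·1002·4.077²/1000 = 199.3 kPa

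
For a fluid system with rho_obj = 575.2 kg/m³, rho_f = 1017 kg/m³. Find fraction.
Formula: f_{sub} = \frac{\rho_{obj}}{\rho_f}
fraction = 575.2/1017 = 0.5656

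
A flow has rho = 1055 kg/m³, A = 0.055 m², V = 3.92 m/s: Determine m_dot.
Formula: \dot{m} = \rho A V
m_dot = 1055·0.055·3.92 = 227.5 kg/s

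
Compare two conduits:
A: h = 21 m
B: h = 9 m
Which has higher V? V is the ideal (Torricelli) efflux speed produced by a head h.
V(A) = 20.3 m/s, V(B) = 13.29 m/s. Answer: A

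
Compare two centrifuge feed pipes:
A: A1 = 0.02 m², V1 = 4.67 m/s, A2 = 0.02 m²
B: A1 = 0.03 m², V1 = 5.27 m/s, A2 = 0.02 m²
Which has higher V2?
V2(A) = 4.67 m/s, V2(B) = 7.905 m/s. Answer: B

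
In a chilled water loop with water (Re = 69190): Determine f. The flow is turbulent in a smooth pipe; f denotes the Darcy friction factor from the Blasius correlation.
Formula: f = \frac{0.316}{Re^{0.25}}
f = 0.316/69190^0.25 = 0.01948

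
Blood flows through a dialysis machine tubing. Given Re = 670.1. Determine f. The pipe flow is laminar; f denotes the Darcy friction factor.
Formula: f = \frac{64}{Re}
f = 64/670.1 = 0.09551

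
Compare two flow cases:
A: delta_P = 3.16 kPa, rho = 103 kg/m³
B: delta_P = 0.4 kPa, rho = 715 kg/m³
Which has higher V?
V(A) = 7.833 m/s, V(B) = 1.058 m/s. Answer: A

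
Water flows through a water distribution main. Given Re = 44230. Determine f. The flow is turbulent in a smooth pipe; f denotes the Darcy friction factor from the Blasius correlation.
Formula: f = \frac{0.316}{Re^{0.25}}
f = 0.316/44230^0.25 = 0.02179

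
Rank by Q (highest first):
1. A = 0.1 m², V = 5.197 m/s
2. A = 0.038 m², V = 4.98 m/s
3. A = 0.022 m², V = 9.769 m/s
Case 1: Q = 519.7 L/s
Case 2: Q = 189.2 L/s
Case 3: Q = 214.9 L/s
Ranking (highest first): 1, 3, 2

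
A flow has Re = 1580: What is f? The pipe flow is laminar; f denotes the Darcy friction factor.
Formula: f = \frac{64}{Re}
f = 64/1580 = 0.04051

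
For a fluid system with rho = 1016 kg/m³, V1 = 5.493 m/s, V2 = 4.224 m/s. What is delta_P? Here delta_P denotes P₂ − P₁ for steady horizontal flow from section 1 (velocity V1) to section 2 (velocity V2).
Formula: \Delta P = \frac{1}{2} \rho (V_1^2 - V_2^2)
delta_P = 0.5·1016·(5.493² − 4.224²)/1000 = 6.264 kPa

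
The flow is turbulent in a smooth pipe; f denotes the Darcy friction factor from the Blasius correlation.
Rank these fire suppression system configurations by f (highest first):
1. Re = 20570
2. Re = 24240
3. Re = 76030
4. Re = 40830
Case 1: f = 0.02639
Case 2: f = 0.02533
Case 3: f = 0.01903
Case 4: f = 0.02223
Ranking (highest first): 1, 2, 4, 3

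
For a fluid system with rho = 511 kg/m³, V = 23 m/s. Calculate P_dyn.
Formula: P_{dyn} = \frac{1}{2} \rho V^2
P_dyn = 0.5·511·23²/1000 = 135.2 kPa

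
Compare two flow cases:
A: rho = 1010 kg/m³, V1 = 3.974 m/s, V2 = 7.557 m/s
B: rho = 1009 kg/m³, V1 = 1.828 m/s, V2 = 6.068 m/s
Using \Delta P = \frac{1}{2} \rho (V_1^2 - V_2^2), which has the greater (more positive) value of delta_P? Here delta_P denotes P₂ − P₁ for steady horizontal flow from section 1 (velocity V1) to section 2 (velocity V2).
delta_P(A) = -20.86 kPa, delta_P(B) = -16.89 kPa. Answer: B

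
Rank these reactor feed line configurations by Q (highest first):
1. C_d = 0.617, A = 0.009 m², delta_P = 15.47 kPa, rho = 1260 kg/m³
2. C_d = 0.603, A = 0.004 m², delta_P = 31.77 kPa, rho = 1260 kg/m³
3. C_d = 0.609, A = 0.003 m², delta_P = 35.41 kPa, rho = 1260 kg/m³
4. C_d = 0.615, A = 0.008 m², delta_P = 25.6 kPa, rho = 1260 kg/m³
Case 1: Q = 27.52 L/s
Case 2: Q = 17.13 L/s
Case 3: Q = 13.7 L/s
Case 4: Q = 31.36 L/s
Ranking (highest first): 4, 1, 2, 3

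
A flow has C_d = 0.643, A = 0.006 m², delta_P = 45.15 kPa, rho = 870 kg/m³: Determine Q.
Formula: Q = C_d A \sqrt{\frac{2 \Delta P}{\rho}}
Q = 0.643·0.006·√(2·(45.15·1000)/870)·1000 = 39.3 L/s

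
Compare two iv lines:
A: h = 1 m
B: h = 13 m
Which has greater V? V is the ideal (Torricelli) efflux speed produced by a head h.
V(A) = 4.429 m/s, V(B) = 15.97 m/s. Answer: B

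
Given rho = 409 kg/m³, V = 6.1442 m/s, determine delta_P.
Formula: V = \sqrt{\frac{2 \Delta P}{\rho}}
Substituting knowns: 6.1442 = √(2·(delta_P·1000)/409)
Solving for delta_P: delta_P = 6.1442²·409/2/1000 = 7.72 kPa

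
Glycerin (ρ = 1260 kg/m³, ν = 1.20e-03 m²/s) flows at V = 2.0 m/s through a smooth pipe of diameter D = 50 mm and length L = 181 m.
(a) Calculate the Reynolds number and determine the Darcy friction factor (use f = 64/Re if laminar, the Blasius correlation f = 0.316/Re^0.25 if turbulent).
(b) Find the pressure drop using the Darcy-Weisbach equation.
(a) Re = V·D/ν = 2.0·0.05/1.20e-03 = 83.333 → laminar (Re < 2300); f = 64/Re = 64/83.333 = 0.768
(b) Darcy-Weisbach: ΔP = f·(L/D)·½ρV²/1000 = 0.768·(181/0.050)·½·1260·2.0²/1000 = 7006 kPa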